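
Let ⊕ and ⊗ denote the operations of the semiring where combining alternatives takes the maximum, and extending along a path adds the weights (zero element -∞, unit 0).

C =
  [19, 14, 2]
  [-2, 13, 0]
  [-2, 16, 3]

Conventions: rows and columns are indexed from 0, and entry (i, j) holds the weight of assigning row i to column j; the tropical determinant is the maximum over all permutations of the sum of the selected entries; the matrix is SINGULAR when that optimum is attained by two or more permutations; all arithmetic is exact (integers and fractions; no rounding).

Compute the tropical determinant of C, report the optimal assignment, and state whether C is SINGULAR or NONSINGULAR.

σ = (0, 1, 2): 19 + 13 + 3 = 35
σ = (0, 2, 1): 19 + 0 + 16 = 35
σ = (1, 0, 2): 14 + (-2) + 3 = 15
σ = (1, 2, 0): 14 + 0 + (-2) = 12
σ = (2, 0, 1): 2 + (-2) + 16 = 16
σ = (2, 1, 0): 2 + 13 + (-2) = 13
Optimal value attained by: σ = (0, 1, 2).
Answer: det⊕(C) = 35; verdict: SINGULAR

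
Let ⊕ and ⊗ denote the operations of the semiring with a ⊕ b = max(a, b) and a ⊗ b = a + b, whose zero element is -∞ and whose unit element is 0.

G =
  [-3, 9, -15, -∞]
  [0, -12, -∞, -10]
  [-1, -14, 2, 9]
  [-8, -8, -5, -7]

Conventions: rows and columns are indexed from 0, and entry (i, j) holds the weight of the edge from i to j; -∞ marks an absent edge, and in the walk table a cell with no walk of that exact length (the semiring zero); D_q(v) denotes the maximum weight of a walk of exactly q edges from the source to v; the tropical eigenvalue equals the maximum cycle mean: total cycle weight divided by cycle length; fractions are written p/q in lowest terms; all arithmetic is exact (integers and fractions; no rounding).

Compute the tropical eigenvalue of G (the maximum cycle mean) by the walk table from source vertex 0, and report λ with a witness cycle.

q=0: [0, -∞, -∞, -∞]
q=1: [-3, 9, -15, -∞]
q=2: [9, 6, -13, -1]
q=3: [6, 18, -6, -4]
q=4: [18, 15, -4, 8]
Optimal cycle mean attained by: cycle 0->1->0, total 9 + 0, length 2.
Answer: λ = 9/2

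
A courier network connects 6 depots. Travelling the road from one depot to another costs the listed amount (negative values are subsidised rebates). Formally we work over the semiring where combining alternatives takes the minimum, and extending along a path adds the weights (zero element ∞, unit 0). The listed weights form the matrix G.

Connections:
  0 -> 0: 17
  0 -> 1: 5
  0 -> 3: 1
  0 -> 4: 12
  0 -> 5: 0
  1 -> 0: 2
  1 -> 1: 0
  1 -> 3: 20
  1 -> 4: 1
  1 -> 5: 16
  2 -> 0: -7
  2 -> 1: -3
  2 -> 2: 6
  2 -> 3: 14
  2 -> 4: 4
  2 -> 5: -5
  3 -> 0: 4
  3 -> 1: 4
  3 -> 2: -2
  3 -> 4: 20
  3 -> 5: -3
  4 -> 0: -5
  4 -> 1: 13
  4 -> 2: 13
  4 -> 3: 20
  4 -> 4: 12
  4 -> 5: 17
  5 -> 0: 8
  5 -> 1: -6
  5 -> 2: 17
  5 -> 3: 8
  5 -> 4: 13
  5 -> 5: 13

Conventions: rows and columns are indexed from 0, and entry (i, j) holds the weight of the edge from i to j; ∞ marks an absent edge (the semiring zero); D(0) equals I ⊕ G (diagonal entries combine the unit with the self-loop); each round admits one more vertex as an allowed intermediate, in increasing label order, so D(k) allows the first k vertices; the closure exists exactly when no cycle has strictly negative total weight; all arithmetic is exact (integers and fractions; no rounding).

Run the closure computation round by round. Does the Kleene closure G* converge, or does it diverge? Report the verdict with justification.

D(0):
  [0, 5, ∞, 1, 12, 0]
  [2, 0, ∞, 20, 1, 16]
  [-7, -3, 0, 14, 4, -5]
  [4, 4, -2, 0, 20, -3]
  [-5, 13, 13, 20, 0, 17]
  [8, -6, 17, 8, 13, 0]
D(1):
  [0, 5, ∞, 1, 12, 0]
  [2, 0, ∞, 3, 1, 2]
  [-7, -3, 0, -6, 4, -7]
  [4, 4, -2, 0, 16, -3]
  [-5, 0, 13, -4, 0, -5]
  [8, -6, 17, 8, 13, 0]
Detection: at round 2, diagonal entry (5, 5) turns strictly negative.
Key observation: the cycle 5->1->0->5 has total weight (-6) + 2 + 0, which is strictly negative.
Answer: DIVERGES — negative cycle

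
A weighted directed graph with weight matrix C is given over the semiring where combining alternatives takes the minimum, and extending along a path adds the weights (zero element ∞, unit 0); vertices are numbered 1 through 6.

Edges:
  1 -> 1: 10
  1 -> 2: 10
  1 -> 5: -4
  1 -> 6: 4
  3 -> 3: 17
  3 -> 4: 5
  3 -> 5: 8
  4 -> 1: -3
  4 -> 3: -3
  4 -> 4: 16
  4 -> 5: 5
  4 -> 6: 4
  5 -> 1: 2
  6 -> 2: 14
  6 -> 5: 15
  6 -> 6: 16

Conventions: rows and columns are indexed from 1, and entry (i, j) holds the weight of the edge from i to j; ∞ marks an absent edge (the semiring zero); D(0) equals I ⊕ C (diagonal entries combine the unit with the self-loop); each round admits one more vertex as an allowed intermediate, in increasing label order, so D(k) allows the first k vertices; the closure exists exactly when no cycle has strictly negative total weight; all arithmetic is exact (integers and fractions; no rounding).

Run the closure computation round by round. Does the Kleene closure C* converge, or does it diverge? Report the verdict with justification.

D(0):
  [0, 10, ∞, ∞, -4, 4]
  [∞, 0, ∞, ∞, ∞, ∞]
  [∞, ∞, 0, 5, 8, ∞]
  [-3, ∞, -3, 0, 5, 4]
  [2, ∞, ∞, ∞, 0, ∞]
  [∞, 14, ∞, ∞, 15, 0]
Detection: at round 1, diagonal entry (5, 5) turns strictly negative.
Key observation: the cycle 5->1->5 has total weight 2 + (-4), which is strictly negative.
Answer: DIVERGES — negative cycle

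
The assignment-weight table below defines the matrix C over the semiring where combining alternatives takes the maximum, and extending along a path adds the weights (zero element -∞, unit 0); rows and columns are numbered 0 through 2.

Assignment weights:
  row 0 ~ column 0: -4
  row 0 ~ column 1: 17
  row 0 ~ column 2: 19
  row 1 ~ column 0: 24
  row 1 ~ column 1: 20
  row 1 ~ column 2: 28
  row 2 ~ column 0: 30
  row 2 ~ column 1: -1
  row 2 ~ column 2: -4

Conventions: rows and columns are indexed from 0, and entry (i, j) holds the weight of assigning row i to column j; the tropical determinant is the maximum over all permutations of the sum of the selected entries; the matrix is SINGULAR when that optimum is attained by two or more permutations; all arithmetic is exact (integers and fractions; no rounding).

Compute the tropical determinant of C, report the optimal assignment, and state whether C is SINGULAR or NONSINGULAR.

σ = (0, 1, 2): (-4) + 20 + (-4) = 12
σ = (0, 2, 1): (-4) + 28 + (-1) = 23
σ = (1, 0, 2): 17 + 24 + (-4) = 37
σ = (1, 2, 0): 17 + 28 + 30 = 75
σ = (2, 0, 1): 19 + 24 + (-1) = 42
σ = (2, 1, 0): 19 + 20 + 30 = 69
Optimal value attained by: σ = (1, 2, 0).
Answer: det⊕(C) = 75; verdict: NONSINGULAR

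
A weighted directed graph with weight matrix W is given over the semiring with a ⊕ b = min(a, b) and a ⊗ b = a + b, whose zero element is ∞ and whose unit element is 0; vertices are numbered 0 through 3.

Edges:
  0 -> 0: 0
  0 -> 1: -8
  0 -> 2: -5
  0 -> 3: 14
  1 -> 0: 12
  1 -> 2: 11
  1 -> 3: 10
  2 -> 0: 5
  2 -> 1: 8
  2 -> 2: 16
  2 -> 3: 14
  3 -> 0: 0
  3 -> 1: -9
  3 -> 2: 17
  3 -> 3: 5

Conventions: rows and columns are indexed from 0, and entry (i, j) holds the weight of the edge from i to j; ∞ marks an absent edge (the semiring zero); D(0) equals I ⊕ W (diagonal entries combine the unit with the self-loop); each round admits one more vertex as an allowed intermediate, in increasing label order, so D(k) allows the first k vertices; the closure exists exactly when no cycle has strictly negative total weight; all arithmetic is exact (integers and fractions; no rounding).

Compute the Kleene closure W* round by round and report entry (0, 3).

D(0):
  [0, -8, -5, 14]
  [12, 0, 11, 10]
  [5, 8, 0, 14]
  [0, -9, 17, 0]
D(1):
  [0, -8, -5, 14]
  [12, 0, 7, 10]
  [5, -3, 0, 14]
  [0, -9, -5, 0]
D(2):
  [0, -8, -5, 2]
  [12, 0, 7, 10]
  [5, -3, 0, 7]
  [0, -9, -5, 0]
D(3):
  [0, -8, -5, 2]
  [12, 0, 7, 10]
  [5, -3, 0, 7]
  [0, -9, -5, 0]
D(4):
  [0, -8, -5, 2]
  [10, 0, 5, 10]
  [5, -3, 0, 7]
  [0, -9, -5, 0]
Answer: W*[0][3] = 2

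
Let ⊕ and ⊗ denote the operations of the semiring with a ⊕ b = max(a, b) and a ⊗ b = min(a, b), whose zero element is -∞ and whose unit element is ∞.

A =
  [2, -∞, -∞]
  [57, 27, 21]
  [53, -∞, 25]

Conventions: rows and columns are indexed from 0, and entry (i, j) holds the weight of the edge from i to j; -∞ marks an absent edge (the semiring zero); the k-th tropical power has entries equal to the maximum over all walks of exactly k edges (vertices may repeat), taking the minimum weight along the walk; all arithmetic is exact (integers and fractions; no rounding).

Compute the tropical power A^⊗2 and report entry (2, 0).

A^⊗2:
  [2, -∞, -∞]
  [27, 27, 21]
  [25, -∞, 25]
Key observation: the optimum is the walk 2->2->0, with weight 25 min 53 = 25.
Optimal value attained by: walk 2->2->0.
Answer: (A^⊗2)[2][0] = 25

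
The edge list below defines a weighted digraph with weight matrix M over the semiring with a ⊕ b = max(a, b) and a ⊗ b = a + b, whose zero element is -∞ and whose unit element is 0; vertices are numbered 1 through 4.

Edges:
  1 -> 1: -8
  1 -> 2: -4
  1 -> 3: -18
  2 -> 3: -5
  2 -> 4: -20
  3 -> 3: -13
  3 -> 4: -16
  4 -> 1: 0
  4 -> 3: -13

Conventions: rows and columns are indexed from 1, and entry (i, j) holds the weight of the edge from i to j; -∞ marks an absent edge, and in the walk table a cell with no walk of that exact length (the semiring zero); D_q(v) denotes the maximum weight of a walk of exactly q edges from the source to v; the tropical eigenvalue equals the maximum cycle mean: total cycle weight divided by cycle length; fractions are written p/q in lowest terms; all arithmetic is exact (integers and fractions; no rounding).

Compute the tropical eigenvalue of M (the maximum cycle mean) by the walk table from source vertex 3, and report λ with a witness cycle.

q=0: [-∞, -∞, 0, -∞]
q=1: [-∞, -∞, -13, -16]
q=2: [-16, -∞, -26, -29]
q=3: [-24, -20, -34, -42]
q=4: [-32, -28, -25, -40]
Optimal cycle mean attained by: cycle 1->2->3->4->1, total (-4) + (-5) + (-16) + 0, length 4.
Answer: λ = -25/4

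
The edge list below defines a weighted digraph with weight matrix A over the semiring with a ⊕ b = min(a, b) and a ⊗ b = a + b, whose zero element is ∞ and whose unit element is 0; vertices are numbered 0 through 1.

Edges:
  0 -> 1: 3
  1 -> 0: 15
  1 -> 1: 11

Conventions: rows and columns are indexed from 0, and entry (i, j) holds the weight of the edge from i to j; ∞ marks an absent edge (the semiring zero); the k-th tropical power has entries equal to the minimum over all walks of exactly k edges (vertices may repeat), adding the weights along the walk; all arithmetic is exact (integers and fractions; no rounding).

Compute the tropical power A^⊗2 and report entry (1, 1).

A^⊗2:
  [18, 14]
  [26, 18]
Key observation: the optimum is the walk 1->0->1, with weight 15 + 3 = 18.
Optimal value attained by: walk 1->0->1.
Answer: (A^⊗2)[1][1] = 18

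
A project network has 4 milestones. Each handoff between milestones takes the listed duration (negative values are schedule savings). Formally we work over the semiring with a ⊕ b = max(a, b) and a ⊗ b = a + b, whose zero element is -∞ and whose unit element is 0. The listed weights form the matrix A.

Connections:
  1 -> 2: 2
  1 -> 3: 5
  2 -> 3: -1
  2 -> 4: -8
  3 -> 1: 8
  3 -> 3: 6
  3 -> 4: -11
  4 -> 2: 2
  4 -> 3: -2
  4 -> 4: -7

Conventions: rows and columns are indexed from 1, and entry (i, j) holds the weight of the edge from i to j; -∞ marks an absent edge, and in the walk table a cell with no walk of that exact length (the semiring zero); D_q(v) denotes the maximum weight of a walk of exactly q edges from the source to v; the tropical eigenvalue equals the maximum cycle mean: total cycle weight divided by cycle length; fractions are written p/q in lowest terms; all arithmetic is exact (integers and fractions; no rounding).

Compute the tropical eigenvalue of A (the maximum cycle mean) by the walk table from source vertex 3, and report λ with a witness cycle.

q=0: [-∞, -∞, 0, -∞]
q=1: [8, -∞, 6, -11]
q=2: [14, 10, 13, -5]
q=3: [21, 16, 19, 2]
q=4: [27, 23, 26, 8]
Optimal cycle mean attained by: cycle 1->3->1, total 5 + 8, length 2.
Answer: λ = 13/2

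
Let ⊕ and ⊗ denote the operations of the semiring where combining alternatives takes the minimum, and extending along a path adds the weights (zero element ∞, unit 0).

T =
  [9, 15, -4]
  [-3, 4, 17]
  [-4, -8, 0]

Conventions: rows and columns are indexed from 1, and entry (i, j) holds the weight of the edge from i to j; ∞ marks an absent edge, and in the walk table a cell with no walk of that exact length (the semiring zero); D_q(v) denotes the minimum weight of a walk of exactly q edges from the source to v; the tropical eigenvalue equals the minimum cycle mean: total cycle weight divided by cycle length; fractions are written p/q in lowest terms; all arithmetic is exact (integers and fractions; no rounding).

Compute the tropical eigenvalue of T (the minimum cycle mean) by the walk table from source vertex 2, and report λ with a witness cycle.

q=0: [∞, 0, ∞]
q=1: [-3, 4, 17]
q=2: [1, 8, -7]
q=3: [-11, -15, -7]
Optimal cycle mean attained by: cycle 1->3->2->1, total (-4) + (-8) + (-3), length 3.
Answer: λ = -5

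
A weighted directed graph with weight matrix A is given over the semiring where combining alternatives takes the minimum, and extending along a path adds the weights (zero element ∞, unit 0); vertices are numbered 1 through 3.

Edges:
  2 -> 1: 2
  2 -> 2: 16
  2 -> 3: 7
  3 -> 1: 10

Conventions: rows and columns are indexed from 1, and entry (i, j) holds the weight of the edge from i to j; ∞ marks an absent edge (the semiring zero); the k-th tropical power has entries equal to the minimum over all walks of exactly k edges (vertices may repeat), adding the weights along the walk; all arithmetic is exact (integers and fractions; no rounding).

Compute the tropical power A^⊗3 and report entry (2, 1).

A^⊗2:
  [∞, ∞, ∞]
  [17, 32, 23]
  [∞, ∞, ∞]
A^⊗3:
  [∞, ∞, ∞]
  [33, 48, 39]
  [∞, ∞, ∞]
Key observation: the optimum is the walk 2->2->3->1, with weight 16 + 7 + 10 = 33.
Optimal value attained by: walk 2->2->3->1.
Answer: (A^⊗3)[2][1] = 33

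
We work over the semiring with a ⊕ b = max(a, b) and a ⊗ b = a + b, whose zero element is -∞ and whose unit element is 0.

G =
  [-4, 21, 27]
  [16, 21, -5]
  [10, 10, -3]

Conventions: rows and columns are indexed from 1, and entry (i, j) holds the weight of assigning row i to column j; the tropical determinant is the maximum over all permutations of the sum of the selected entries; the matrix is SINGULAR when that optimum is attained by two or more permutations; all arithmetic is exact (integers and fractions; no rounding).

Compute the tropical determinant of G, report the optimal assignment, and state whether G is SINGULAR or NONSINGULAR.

σ = (1, 2, 3): (-4) + 21 + (-3) = 14
σ = (1, 3, 2): (-4) + (-5) + 10 = 1
σ = (2, 1, 3): 21 + 16 + (-3) = 34
σ = (2, 3, 1): 21 + (-5) + 10 = 26
σ = (3, 1, 2): 27 + 16 + 10 = 53
σ = (3, 2, 1): 27 + 21 + 10 = 58
Optimal value attained by: σ = (3, 2, 1).
Answer: det⊕(G) = 58; verdict: NONSINGULAR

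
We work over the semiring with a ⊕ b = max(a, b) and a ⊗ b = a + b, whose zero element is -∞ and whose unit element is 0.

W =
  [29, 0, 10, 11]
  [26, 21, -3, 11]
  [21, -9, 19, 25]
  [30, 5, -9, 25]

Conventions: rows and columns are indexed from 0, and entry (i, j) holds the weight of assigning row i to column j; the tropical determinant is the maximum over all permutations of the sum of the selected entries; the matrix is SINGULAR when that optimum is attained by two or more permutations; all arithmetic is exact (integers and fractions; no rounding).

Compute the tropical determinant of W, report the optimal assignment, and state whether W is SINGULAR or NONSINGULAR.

σ = (0, 1, 2, 3): 29 + 21 + 19 + 25 = 94
σ = (0, 1, 3, 2): 29 + 21 + 25 + (-9) = 66
σ = (0, 2, 1, 3): 29 + (-3) + (-9) + 25 = 42
σ = (0, 2, 3, 1): 29 + (-3) + 25 + 5 = 56
σ = (0, 3, 1, 2): 29 + 11 + (-9) + (-9) = 22
σ = (0, 3, 2, 1): 29 + 11 + 19 + 5 = 64
σ = (1, 0, 2, 3): 0 + 26 + 19 + 25 = 70
σ = (1, 0, 3, 2): 0 + 26 + 25 + (-9) = 42
σ = (1, 2, 0, 3): 0 + (-3) + 21 + 25 = 43
σ = (1, 2, 3, 0): 0 + (-3) + 25 + 30 = 52
σ = (1, 3, 0, 2): 0 + 11 + 21 + (-9) = 23
σ = (1, 3, 2, 0): 0 + 11 + 19 + 30 = 60
σ = (2, 0, 1, 3): 10 + 26 + (-9) + 25 = 52
σ = (2, 0, 3, 1): 10 + 26 + 25 + 5 = 66
σ = (2, 1, 0, 3): 10 + 21 + 21 + 25 = 77
σ = (2, 1, 3, 0): 10 + 21 + 25 + 30 = 86
σ = (2, 3, 0, 1): 10 + 11 + 21 + 5 = 47
σ = (2, 3, 1, 0): 10 + 11 + (-9) + 30 = 42
σ = (3, 0, 1, 2): 11 + 26 + (-9) + (-9) = 19
σ = (3, 0, 2, 1): 11 + 26 + 19 + 5 = 61
σ = (3, 1, 0, 2): 11 + 21 + 21 + (-9) = 44
σ = (3, 1, 2, 0): 11 + 21 + 19 + 30 = 81
σ = (3, 2, 0, 1): 11 + (-3) + 21 + 5 = 34
σ = (3, 2, 1, 0): 11 + (-3) + (-9) + 30 = 29
Optimal value attained by: σ = (0, 1, 2, 3).
Answer: det⊕(W) = 94; verdict: NONSINGULAR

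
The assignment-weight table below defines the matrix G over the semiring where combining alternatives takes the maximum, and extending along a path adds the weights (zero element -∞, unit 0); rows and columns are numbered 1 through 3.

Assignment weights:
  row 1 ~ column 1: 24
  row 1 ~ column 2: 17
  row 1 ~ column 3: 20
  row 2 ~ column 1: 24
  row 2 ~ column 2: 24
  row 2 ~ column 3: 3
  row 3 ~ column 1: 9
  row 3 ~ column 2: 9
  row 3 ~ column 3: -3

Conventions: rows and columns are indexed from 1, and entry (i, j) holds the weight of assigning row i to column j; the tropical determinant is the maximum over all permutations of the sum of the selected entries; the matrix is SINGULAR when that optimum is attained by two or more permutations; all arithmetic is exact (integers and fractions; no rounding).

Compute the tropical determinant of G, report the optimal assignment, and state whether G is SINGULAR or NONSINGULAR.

σ = (1, 2, 3): 24 + 24 + (-3) = 45
σ = (1, 3, 2): 24 + 3 + 9 = 36
σ = (2, 1, 3): 17 + 24 + (-3) = 38
σ = (2, 3, 1): 17 + 3 + 9 = 29
σ = (3, 1, 2): 20 + 24 + 9 = 53
σ = (3, 2, 1): 20 + 24 + 9 = 53
Optimal value attained by: σ = (3, 1, 2).
Answer: det⊕(G) = 53; verdict: SINGULAR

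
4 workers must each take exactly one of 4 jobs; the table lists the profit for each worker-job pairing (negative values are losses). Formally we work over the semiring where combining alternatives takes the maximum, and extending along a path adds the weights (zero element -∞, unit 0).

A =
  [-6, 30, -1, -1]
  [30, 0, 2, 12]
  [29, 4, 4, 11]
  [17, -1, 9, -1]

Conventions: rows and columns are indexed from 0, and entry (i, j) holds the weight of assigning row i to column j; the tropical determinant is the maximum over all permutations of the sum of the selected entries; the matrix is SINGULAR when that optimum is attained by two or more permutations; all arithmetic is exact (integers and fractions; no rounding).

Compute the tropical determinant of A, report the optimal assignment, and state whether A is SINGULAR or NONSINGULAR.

σ = (0, 1, 2, 3): (-6) + 0 + 4 + (-1) = -3
σ = (0, 1, 3, 2): (-6) + 0 + 11 + 9 = 14
σ = (0, 2, 1, 3): (-6) + 2 + 4 + (-1) = -1
σ = (0, 2, 3, 1): (-6) + 2 + 11 + (-1) = 6
σ = (0, 3, 1, 2): (-6) + 12 + 4 + 9 = 19
σ = (0, 3, 2, 1): (-6) + 12 + 4 + (-1) = 9
σ = (1, 0, 2, 3): 30 + 30 + 4 + (-1) = 63
σ = (1, 0, 3, 2): 30 + 30 + 11 + 9 = 80
σ = (1, 2, 0, 3): 30 + 2 + 29 + (-1) = 60
σ = (1, 2, 3, 0): 30 + 2 + 11 + 17 = 60
σ = (1, 3, 0, 2): 30 + 12 + 29 + 9 = 80
σ = (1, 3, 2, 0): 30 + 12 + 4 + 17 = 63
σ = (2, 0, 1, 3): (-1) + 30 + 4 + (-1) = 32
σ = (2, 0, 3, 1): (-1) + 30 + 11 + (-1) = 39
σ = (2, 1, 0, 3): (-1) + 0 + 29 + (-1) = 27
σ = (2, 1, 3, 0): (-1) + 0 + 11 + 17 = 27
σ = (2, 3, 0, 1): (-1) + 12 + 29 + (-1) = 39
σ = (2, 3, 1, 0): (-1) + 12 + 4 + 17 = 32
σ = (3, 0, 1, 2): (-1) + 30 + 4 + 9 = 42
σ = (3, 0, 2, 1): (-1) + 30 + 4 + (-1) = 32
σ = (3, 1, 0, 2): (-1) + 0 + 29 + 9 = 37
σ = (3, 1, 2, 0): (-1) + 0 + 4 + 17 = 20
σ = (3, 2, 0, 1): (-1) + 2 + 29 + (-1) = 29
σ = (3, 2, 1, 0): (-1) + 2 + 4 + 17 = 22
Optimal value attained by: σ = (1, 0, 3, 2).
Answer: det⊕(A) = 80; verdict: SINGULAR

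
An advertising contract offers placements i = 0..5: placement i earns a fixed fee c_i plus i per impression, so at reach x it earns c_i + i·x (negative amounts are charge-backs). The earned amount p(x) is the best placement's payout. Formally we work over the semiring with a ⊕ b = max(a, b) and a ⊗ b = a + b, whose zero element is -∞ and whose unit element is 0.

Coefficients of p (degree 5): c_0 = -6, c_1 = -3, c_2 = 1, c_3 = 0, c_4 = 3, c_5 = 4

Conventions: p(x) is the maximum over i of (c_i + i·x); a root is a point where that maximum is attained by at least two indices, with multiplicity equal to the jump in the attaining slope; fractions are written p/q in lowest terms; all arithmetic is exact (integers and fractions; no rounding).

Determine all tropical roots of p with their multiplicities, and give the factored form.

hull edge (i=0, c=-6) to (i=2, c=1): slope 7/2, span 2
hull edge (i=2, c=1) to (i=5, c=4): slope 1, span 3
Factored form: p(x) = 4 ⊗ (x ⊕ (-7/2)) ⊗ (x ⊕ (-7/2)) ⊗ (x ⊕ (-1)) ⊗ (x ⊕ (-1)) ⊗ (x ⊕ (-1))
Answer: roots = -7/2 (mult 2), -1 (mult 3)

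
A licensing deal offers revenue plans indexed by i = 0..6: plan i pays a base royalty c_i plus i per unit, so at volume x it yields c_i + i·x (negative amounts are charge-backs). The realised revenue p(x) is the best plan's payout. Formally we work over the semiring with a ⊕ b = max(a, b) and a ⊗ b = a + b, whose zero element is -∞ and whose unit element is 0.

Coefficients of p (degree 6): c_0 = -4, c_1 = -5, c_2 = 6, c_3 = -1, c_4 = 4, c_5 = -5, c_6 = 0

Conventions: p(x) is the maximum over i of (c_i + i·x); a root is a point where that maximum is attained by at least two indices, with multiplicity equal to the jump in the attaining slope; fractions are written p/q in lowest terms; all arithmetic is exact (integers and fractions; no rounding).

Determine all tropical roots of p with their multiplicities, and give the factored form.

hull edge (i=0, c=-4) to (i=2, c=6): slope 5, span 2
hull edge (i=2, c=6) to (i=4, c=4): slope -1, span 2
hull edge (i=4, c=4) to (i=6, c=0): slope -2, span 2
Factored form: p(x) = 0 ⊗ (x ⊕ (-5)) ⊗ (x ⊕ (-5)) ⊗ (x ⊕ 1) ⊗ (x ⊕ 1) ⊗ (x ⊕ 2) ⊗ (x ⊕ 2)
Answer: roots = -5 (mult 2), 1 (mult 2), 2 (mult 2)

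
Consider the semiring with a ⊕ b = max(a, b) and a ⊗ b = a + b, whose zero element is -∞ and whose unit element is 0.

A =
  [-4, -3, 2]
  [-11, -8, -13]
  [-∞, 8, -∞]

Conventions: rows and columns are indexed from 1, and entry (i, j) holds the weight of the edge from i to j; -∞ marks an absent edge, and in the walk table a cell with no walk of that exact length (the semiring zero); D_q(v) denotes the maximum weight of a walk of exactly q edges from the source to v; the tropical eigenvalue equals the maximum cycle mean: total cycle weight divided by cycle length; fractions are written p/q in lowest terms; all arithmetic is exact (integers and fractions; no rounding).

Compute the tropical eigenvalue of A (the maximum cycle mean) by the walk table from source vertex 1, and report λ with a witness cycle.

q=0: [0, -∞, -∞]
q=1: [-4, -3, 2]
q=2: [-8, 10, -2]
q=3: [-1, 6, -3]
Optimal cycle mean attained by: cycle 1->3->2->1, total 2 + 8 + (-11), length 3.
Answer: λ = -1/3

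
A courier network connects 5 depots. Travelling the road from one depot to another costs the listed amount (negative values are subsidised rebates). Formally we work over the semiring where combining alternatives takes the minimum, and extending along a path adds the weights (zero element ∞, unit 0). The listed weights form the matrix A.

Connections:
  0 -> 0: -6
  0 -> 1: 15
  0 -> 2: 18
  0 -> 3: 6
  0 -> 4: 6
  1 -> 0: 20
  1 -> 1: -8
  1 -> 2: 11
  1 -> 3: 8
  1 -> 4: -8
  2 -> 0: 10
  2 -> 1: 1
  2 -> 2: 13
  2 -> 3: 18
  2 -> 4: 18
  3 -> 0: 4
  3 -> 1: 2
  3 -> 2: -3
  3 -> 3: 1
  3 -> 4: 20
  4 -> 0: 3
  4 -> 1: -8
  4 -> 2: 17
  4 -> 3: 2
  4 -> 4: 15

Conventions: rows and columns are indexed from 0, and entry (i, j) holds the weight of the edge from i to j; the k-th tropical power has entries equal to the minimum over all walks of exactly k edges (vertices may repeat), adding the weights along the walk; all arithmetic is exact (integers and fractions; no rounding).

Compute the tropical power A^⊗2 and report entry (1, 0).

A^⊗2:
  [-12, -2, 3, 0, 0]
  [-5, -16, 3, -6, -16]
  [4, -7, 12, 9, -7]
  [-2, -6, -2, 2, -6]
  [-3, -16, -1, 0, -16]
Key observation: the optimum is the walk 1->4->0, with weight (-8) + 3 = -5.
Optimal value attained by: walk 1->4->0.
Answer: (A^⊗2)[1][0] = -5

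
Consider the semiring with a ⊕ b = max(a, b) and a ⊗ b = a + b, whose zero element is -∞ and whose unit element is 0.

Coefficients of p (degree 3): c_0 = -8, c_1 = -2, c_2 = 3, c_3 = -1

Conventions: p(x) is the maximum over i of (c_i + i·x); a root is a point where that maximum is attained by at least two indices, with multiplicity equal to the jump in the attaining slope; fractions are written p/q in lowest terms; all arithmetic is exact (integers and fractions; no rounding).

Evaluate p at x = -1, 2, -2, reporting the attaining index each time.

p(-1) = max(-8+0·(-1)=-8, -2+1·(-1)=-3, 3+2·(-1)=1, -1+3·(-1)=-4) = 1 (attained by i=2)
p(2) = max(-8+0·2=-8, -2+1·2=0, 3+2·2=7, -1+3·2=5) = 7 (attained by i=2)
p(-2) = max(-8+0·(-2)=-8, -2+1·(-2)=-4, 3+2·(-2)=-1, -1+3·(-2)=-7) = -1 (attained by i=2)
Answer: p(-1) = 1; p(2) = 7; p(-2) = -1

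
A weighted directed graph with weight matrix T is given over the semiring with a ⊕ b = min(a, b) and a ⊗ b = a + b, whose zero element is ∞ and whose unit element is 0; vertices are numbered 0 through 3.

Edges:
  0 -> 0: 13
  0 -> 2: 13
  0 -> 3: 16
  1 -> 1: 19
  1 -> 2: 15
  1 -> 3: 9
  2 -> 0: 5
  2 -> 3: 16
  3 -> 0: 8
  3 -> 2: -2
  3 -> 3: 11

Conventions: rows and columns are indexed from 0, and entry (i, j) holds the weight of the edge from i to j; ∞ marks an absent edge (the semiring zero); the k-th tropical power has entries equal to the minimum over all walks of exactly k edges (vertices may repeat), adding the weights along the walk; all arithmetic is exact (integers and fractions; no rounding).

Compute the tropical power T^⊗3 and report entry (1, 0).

T^⊗2:
  [18, ∞, 14, 27]
  [17, 38, 7, 20]
  [18, ∞, 14, 21]
  [3, ∞, 9, 14]
T^⊗3:
  [19, ∞, 25, 30]
  [12, 57, 18, 23]
  [19, ∞, 19, 30]
  [14, ∞, 12, 19]
Key observation: the optimum is the walk 1->3->2->0, with weight 9 + (-2) + 5 = 12.
Optimal value attained by: walk 1->3->2->0.
Answer: (T^⊗3)[1][0] = 12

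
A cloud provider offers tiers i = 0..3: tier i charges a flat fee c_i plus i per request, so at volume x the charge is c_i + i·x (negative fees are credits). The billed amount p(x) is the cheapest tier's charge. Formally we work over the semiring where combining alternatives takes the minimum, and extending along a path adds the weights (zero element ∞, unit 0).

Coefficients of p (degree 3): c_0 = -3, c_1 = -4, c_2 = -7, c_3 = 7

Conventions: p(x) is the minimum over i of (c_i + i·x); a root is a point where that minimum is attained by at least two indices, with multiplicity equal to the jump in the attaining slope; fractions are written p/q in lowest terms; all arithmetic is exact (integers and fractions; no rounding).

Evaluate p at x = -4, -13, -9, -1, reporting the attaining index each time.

p(-4) = min(-3+0·(-4)=-3, -4+1·(-4)=-8, -7+2·(-4)=-15, 7+3·(-4)=-5) = -15 (attained by i=2)
p(-13) = min(-3+0·(-13)=-3, -4+1·(-13)=-17, -7+2·(-13)=-33, 7+3·(-13)=-32) = -33 (attained by i=2)
p(-9) = min(-3+0·(-9)=-3, -4+1·(-9)=-13, -7+2·(-9)=-25, 7+3·(-9)=-20) = -25 (attained by i=2)
p(-1) = min(-3+0·(-1)=-3, -4+1·(-1)=-5, -7+2·(-1)=-9, 7+3·(-1)=4) = -9 (attained by i=2)
Answer: p(-4) = -15; p(-13) = -33; p(-9) = -25; p(-1) = -9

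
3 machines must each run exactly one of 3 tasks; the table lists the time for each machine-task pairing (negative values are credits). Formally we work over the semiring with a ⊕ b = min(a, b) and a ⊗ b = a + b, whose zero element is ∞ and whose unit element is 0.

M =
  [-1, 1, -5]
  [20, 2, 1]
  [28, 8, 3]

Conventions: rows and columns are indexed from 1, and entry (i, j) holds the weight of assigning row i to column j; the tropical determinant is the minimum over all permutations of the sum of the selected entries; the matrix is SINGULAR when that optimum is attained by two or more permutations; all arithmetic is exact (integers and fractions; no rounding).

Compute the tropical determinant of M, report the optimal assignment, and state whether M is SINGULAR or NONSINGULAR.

σ = (1, 2, 3): (-1) + 2 + 3 = 4
σ = (1, 3, 2): (-1) + 1 + 8 = 8
σ = (2, 1, 3): 1 + 20 + 3 = 24
σ = (2, 3, 1): 1 + 1 + 28 = 30
σ = (3, 1, 2): (-5) + 20 + 8 = 23
σ = (3, 2, 1): (-5) + 2 + 28 = 25
Optimal value attained by: σ = (1, 2, 3).
Answer: det⊕(M) = 4; verdict: NONSINGULAR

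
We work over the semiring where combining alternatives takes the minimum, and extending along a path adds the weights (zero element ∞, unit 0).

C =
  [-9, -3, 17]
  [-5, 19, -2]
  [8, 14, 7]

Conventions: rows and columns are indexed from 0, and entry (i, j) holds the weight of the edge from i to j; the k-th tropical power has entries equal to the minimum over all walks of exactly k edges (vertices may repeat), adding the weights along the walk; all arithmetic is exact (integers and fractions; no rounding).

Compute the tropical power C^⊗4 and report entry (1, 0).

C^⊗2:
  [-18, -12, -5]
  [-14, -8, 5]
  [-1, 5, 12]
C^⊗3:
  [-27, -21, -14]
  [-23, -17, -10]
  [-10, -4, 3]
C^⊗4:
  [-36, -30, -23]
  [-32, -26, -19]
  [-19, -13, -6]
Key observation: the optimum is the walk 1->0->0->0->0, with weight (-5) + (-9) + (-9) + (-9) = -32.
Optimal value attained by: walk 1->0->0->0->0.
Answer: (C^⊗4)[1][0] = -32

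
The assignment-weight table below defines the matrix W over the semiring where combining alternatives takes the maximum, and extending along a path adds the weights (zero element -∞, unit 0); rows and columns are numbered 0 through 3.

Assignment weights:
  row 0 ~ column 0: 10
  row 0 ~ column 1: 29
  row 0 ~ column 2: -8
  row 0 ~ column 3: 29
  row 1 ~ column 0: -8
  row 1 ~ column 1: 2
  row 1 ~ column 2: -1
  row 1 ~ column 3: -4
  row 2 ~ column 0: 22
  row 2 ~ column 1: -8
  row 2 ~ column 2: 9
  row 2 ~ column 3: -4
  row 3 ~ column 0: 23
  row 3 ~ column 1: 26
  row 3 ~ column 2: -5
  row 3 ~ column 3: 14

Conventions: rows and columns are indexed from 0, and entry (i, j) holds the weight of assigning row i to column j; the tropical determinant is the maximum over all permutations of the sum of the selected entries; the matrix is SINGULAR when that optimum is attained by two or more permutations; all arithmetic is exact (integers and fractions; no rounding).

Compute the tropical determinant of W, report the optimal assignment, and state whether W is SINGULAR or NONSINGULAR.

σ = (0, 1, 2, 3): 10 + 2 + 9 + 14 = 35
σ = (0, 1, 3, 2): 10 + 2 + (-4) + (-5) = 3
σ = (0, 2, 1, 3): 10 + (-1) + (-8) + 14 = 15
σ = (0, 2, 3, 1): 10 + (-1) + (-4) + 26 = 31
σ = (0, 3, 1, 2): 10 + (-4) + (-8) + (-5) = -7
σ = (0, 3, 2, 1): 10 + (-4) + 9 + 26 = 41
σ = (1, 0, 2, 3): 29 + (-8) + 9 + 14 = 44
σ = (1, 0, 3, 2): 29 + (-8) + (-4) + (-5) = 12
σ = (1, 2, 0, 3): 29 + (-1) + 22 + 14 = 64
σ = (1, 2, 3, 0): 29 + (-1) + (-4) + 23 = 47
σ = (1, 3, 0, 2): 29 + (-4) + 22 + (-5) = 42
σ = (1, 3, 2, 0): 29 + (-4) + 9 + 23 = 57
σ = (2, 0, 1, 3): (-8) + (-8) + (-8) + 14 = -10
σ = (2, 0, 3, 1): (-8) + (-8) + (-4) + 26 = 6
σ = (2, 1, 0, 3): (-8) + 2 + 22 + 14 = 30
σ = (2, 1, 3, 0): (-8) + 2 + (-4) + 23 = 13
σ = (2, 3, 0, 1): (-8) + (-4) + 22 + 26 = 36
σ = (2, 3, 1, 0): (-8) + (-4) + (-8) + 23 = 3
σ = (3, 0, 1, 2): 29 + (-8) + (-8) + (-5) = 8
σ = (3, 0, 2, 1): 29 + (-8) + 9 + 26 = 56
σ = (3, 1, 0, 2): 29 + 2 + 22 + (-5) = 48
σ = (3, 1, 2, 0): 29 + 2 + 9 + 23 = 63
σ = (3, 2, 0, 1): 29 + (-1) + 22 + 26 = 76
σ = (3, 2, 1, 0): 29 + (-1) + (-8) + 23 = 43
Optimal value attained by: σ = (3, 2, 0, 1).
Answer: det⊕(W) = 76; verdict: NONSINGULAR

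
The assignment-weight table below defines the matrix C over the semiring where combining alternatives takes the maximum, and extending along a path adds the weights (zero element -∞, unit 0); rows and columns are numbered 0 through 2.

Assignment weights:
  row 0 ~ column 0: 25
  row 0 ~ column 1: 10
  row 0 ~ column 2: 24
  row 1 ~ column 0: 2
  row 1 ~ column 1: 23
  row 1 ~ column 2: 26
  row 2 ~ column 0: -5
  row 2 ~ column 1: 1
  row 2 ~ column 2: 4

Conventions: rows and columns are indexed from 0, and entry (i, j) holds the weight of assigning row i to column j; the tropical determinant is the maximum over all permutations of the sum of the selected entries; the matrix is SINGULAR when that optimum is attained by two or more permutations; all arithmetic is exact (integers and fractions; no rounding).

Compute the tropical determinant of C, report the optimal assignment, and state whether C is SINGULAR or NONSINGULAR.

σ = (0, 1, 2): 25 + 23 + 4 = 52
σ = (0, 2, 1): 25 + 26 + 1 = 52
σ = (1, 0, 2): 10 + 2 + 4 = 16
σ = (1, 2, 0): 10 + 26 + (-5) = 31
σ = (2, 0, 1): 24 + 2 + 1 = 27
σ = (2, 1, 0): 24 + 23 + (-5) = 42
Optimal value attained by: σ = (0, 1, 2).
Answer: det⊕(C) = 52; verdict: SINGULAR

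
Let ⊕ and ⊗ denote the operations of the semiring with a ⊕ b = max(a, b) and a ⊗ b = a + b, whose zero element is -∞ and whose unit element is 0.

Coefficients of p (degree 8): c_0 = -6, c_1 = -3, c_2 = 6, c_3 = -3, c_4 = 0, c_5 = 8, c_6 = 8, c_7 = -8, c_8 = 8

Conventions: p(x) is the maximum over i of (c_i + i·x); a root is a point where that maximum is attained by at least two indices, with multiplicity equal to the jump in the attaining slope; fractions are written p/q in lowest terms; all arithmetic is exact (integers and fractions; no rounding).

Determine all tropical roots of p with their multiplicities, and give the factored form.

hull edge (i=0, c=-6) to (i=2, c=6): slope 6, span 2
hull edge (i=2, c=6) to (i=5, c=8): slope 2/3, span 3
hull edge (i=5, c=8) to (i=8, c=8): slope 0, span 3
Factored form: p(x) = 8 ⊗ (x ⊕ (-6)) ⊗ (x ⊕ (-6)) ⊗ (x ⊕ (-2/3)) ⊗ (x ⊕ (-2/3)) ⊗ (x ⊕ (-2/3)) ⊗ (x ⊕ 0) ⊗ (x ⊕ 0) ⊗ (x ⊕ 0)
Answer: roots = -6 (mult 2), -2/3 (mult 3), 0 (mult 3)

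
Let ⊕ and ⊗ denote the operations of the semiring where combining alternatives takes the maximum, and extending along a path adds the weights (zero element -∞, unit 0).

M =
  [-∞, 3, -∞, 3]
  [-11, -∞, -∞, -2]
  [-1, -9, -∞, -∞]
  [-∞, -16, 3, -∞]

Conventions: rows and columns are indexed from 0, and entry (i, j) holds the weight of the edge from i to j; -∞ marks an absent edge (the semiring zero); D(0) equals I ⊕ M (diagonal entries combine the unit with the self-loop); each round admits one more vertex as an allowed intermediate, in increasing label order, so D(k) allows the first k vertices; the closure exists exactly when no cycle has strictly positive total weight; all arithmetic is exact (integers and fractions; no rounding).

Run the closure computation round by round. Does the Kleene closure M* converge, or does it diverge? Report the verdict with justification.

D(0):
  [0, 3, -∞, 3]
  [-11, 0, -∞, -2]
  [-1, -9, 0, -∞]
  [-∞, -16, 3, 0]
D(1):
  [0, 3, -∞, 3]
  [-11, 0, -∞, -2]
  [-1, 2, 0, 2]
  [-∞, -16, 3, 0]
D(2):
  [0, 3, -∞, 3]
  [-11, 0, -∞, -2]
  [-1, 2, 0, 2]
  [-27, -16, 3, 0]
Detection: at round 3, diagonal entry (3, 3) turns strictly positive.
Key observation: the cycle 3->2->0->1->3 has total weight 3 + (-1) + 3 + (-2), which is strictly positive.
Answer: DIVERGES — positive cycle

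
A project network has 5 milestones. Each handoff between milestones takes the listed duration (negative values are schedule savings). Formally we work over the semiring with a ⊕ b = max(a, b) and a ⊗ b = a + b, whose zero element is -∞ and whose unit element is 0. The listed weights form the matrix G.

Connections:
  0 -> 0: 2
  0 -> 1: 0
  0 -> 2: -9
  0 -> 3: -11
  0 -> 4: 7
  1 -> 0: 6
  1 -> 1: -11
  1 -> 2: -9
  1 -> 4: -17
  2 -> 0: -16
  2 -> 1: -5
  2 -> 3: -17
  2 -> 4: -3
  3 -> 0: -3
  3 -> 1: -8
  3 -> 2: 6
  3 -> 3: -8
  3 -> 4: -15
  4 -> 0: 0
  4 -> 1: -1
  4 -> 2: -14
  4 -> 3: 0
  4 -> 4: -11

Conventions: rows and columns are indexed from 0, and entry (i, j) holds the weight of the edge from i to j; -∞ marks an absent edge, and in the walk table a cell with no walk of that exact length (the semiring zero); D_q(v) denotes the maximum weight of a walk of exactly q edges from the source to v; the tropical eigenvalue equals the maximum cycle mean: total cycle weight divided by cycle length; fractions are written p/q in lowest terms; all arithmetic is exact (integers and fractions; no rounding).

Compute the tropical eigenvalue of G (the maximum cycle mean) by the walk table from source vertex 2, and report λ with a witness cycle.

q=0: [-∞, -∞, 0, -∞, -∞]
q=1: [-16, -5, -∞, -17, -3]
q=2: [1, -4, -11, -3, -9]
q=3: [3, 1, 3, -9, 8]
q=4: [8, 7, -3, 8, 10]
q=5: [13, 9, 14, 10, 15]
Optimal cycle mean attained by: cycle 0->4->1->0, total 7 + (-1) + 6, length 3.
Answer: λ = 4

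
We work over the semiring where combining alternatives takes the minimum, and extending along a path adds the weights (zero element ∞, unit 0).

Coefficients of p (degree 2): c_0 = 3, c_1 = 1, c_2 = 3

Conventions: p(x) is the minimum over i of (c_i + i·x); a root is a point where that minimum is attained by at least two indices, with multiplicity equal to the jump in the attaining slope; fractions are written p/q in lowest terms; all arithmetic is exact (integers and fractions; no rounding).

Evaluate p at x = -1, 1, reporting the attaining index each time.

p(-1) = min(3+0·(-1)=3, 1+1·(-1)=0, 3+2·(-1)=1) = 0 (attained by i=1)
p(1) = min(3+0·1=3, 1+1·1=2, 3+2·1=5) = 2 (attained by i=1)
Answer: p(-1) = 0; p(1) = 2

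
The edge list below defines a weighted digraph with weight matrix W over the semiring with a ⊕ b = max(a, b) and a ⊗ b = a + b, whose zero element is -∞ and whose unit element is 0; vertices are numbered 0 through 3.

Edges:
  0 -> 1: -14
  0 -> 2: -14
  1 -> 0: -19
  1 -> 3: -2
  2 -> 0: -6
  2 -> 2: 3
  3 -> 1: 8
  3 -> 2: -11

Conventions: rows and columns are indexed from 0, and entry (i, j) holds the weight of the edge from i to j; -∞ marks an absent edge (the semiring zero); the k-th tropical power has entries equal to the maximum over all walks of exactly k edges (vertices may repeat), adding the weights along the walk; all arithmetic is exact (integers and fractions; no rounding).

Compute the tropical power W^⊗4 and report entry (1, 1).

W^⊗2:
  [-20, -∞, -11, -16]
  [-∞, 6, -13, -∞]
  [-3, -20, 6, -∞]
  [-11, -∞, -8, 6]
W^⊗3:
  [-17, -8, -8, -∞]
  [-13, -∞, -10, 4]
  [0, -17, 9, -22]
  [-14, 14, -5, -∞]
W^⊗4:
  [-14, -31, -5, -10]
  [-16, 12, -7, -∞]
  [3, -14, 12, -19]
  [-5, -28, -2, 12]
Key observation: the optimum is the walk 1->3->1->3->1, with weight (-2) + 8 + (-2) + 8 = 12.
Optimal value attained by: walk 1->3->1->3->1.
Answer: (W^⊗4)[1][1] = 12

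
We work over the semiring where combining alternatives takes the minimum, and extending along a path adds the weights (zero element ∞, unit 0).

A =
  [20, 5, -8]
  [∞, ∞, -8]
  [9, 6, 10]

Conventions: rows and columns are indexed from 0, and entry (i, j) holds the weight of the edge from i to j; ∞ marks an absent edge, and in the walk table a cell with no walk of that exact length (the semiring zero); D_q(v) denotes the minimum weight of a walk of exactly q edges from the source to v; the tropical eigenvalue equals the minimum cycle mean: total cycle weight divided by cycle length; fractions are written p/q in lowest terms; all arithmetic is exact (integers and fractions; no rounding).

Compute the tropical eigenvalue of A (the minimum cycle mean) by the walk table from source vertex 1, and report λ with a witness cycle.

q=0: [∞, 0, ∞]
q=1: [∞, ∞, -8]
q=2: [1, -2, 2]
q=3: [11, 6, -10]
Optimal cycle mean attained by: cycle 1->2->1, total (-8) + 6, length 2.
Answer: λ = -1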